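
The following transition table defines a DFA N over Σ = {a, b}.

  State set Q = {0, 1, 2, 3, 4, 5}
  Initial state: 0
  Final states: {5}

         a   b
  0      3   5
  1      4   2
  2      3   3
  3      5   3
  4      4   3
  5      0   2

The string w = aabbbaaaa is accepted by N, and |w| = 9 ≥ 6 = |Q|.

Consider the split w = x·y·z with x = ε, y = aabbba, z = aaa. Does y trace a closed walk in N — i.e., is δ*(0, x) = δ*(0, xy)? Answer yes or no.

no

State sequence: 0 -a-> 3 -a-> 5 -b-> 2 -b-> 3 -b-> 3 -a-> 5

After x (step 0): 0. After xy (step 6): 5.
They differ (0 ≠ 5), so y is not a cycle from the state after x; this split is not the one the pumping-lemma construction produces, and pumping y need not keep the string in L(N).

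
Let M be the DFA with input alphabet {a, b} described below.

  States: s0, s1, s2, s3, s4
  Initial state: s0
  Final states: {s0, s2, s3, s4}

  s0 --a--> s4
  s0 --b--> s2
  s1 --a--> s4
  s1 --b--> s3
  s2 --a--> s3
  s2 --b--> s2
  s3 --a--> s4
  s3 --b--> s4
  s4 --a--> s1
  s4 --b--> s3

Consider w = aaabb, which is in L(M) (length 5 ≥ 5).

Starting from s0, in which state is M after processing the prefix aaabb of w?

State sequence: s0 -a-> s4 -a-> s1 -a-> s4 -b-> s3 -b-> s4

After reading 5 characters, M is in state s4.
(This kind of state-tracing is the core of the pumping-lemma construction: with 5 states, pigeonhole forces a repeat within the first 5 steps.)

s4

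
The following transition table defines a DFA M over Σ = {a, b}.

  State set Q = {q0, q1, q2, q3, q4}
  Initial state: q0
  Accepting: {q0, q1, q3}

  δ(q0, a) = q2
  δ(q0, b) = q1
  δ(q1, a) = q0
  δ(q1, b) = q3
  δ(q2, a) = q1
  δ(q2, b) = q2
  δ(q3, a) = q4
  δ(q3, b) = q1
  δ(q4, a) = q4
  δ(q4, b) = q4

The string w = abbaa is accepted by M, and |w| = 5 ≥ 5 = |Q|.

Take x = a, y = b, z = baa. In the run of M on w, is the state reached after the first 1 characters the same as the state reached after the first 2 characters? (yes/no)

Run of M on the first 2 characters of w = a b:
  step 0: q0  (start)
  step 1: q2  (read a: q0→q2)
  step 2: q2  (read b: q2→q2)

After x (step 1): q2. After xy (step 2): q2.
They match, so y = b drives M around a cycle from q2 back to itself; pumping y any number of times keeps M in q2 before reading z, and xyⁱz ∈ L(M) for every i ≥ 0.

yes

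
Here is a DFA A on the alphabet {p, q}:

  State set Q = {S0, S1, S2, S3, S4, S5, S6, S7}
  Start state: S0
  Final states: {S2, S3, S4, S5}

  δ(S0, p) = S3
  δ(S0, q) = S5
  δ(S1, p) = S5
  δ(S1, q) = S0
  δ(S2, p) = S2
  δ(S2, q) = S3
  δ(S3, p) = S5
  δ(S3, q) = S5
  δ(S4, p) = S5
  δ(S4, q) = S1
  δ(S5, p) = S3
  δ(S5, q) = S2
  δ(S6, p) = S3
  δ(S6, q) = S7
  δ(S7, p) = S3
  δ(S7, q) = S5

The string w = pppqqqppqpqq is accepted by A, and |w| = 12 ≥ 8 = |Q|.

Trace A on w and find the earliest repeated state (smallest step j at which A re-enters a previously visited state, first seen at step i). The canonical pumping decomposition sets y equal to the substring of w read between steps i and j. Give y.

pp

State sequence: S0 -p-> S3 -p-> S5 -p-> S3 -q-> S5 -q-> S2 -q-> S3 -p-> S5 -p-> S3 -q-> S5 -p-> S3 -q-> S5 -q-> S2
First repeat at step 3: S3 was already visited.

So i = 1, j = 3, giving x = w[0:1] = p, y = w[1:3] = pp, z = w[3:12] = qqqppqpqq.
Check: |xy| = 3 ≤ 8 and |y| = 2 ≥ 1. Reading y takes A from S3 back to S3, so every xyⁱz is accepted.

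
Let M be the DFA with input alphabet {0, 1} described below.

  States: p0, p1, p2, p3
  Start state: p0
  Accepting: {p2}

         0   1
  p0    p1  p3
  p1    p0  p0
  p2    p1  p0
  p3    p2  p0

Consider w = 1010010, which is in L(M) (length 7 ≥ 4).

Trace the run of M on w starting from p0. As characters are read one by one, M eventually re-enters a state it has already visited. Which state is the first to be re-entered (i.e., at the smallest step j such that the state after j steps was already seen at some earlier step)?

p0

Run of M on w = 1 0 1 0 0 1 0:
  step 0: p0  (start)
  step 1: p3  (read 1: p0→p3)
  step 2: p2  (read 0: p3→p2)
  step 3: p0  (read 1: p2→p0)   ← first repeat (p0 seen earlier)
  step 4: p1  (read 0: p0→p1)
  step 5: p0  (read 0: p1→p0)
  step 6: p3  (read 1: p0→p3)
  step 7: p2  (read 0: p3→p2)

The earliest repeat is at step j = 3: M is in p0, which it already visited at step i = 0.
Since M has 4 states, any run of length ≥ 4 visits 4+1 states, so by pigeonhole some state repeats within the first 4 steps — that repeat gives the pumpable loop.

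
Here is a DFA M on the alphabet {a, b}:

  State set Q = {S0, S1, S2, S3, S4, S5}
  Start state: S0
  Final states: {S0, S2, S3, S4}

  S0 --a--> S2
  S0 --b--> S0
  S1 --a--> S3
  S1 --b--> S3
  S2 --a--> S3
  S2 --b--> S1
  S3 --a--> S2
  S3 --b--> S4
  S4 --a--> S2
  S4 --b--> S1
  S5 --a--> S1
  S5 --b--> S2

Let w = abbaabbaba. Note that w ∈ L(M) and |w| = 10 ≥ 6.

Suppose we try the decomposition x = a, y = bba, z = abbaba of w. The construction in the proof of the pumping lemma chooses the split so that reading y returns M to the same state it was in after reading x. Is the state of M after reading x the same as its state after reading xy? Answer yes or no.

Run of M on the first 4 characters of w = a b b a:
  step 0: S0  (start)
  step 1: S2  (read a: S0→S2)
  step 2: S1  (read b: S2→S1)
  step 3: S3  (read b: S1→S3)
  step 4: S2  (read a: S3→S2)

After x (step 1): S2. After xy (step 4): S2.
They match, so y = bba drives M around a cycle from S2 back to itself; pumping y any number of times keeps M in S2 before reading z, and xyⁱz ∈ L(M) for every i ≥ 0.

yes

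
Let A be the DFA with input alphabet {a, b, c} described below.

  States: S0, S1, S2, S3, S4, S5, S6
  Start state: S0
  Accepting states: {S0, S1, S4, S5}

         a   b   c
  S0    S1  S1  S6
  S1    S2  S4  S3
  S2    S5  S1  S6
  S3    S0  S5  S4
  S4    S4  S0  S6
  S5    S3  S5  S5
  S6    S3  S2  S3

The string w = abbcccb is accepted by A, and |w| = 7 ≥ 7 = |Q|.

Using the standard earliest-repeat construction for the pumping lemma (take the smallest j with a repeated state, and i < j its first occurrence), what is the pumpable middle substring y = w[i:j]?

Run of A on w = a b b c c c b:
  step 0: S0  (start)
  step 1: S1  (read a: S0→S1)
  step 2: S4  (read b: S1→S4)
  step 3: S0  (read b: S4→S0)   ← first repeat (S0 seen earlier)
  step 4: S6  (read c: S0→S6)
  step 5: S3  (read c: S6→S3)
  step 6: S4  (read c: S3→S4)
  step 7: S0  (read b: S4→S0)

So i = 0, j = 3, giving x = w[0:0] = ε, y = w[0:3] = abb, z = w[3:7] = cccb.
Check: |xy| = 3 ≤ 7 and |y| = 3 ≥ 1. Reading y takes A from S0 back to S0, so every xyⁱz is accepted.
Since A has 7 states, any run of length ≥ 7 visits 7+1 states, so by pigeonhole some state repeats within the first 7 steps — that repeat gives the pumpable loop.

abb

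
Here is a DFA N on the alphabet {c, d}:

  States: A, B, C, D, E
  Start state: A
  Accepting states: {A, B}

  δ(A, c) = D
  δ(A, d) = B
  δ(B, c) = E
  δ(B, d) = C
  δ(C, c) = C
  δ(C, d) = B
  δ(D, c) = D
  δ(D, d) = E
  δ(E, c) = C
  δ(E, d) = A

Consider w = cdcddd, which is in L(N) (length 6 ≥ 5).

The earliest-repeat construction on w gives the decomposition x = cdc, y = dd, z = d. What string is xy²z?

cdcddddd

xy^2z = cdc·dd·dd·d = cdcddddd.
Reading y = dd takes N from C back to C, so after x·y·y the machine is still in C, and z then leads to the accepting state B. Hence cdcddddd ∈ L(N).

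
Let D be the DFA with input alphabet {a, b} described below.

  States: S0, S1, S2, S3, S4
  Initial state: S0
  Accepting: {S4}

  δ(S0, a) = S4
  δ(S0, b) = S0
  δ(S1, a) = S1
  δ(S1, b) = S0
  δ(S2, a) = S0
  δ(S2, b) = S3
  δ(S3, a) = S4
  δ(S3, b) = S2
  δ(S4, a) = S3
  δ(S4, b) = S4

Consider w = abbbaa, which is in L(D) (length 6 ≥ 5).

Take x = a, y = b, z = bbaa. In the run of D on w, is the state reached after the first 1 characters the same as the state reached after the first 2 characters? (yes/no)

State sequence: S0 -a-> S4 -b-> S4

After x (step 1): S4. After xy (step 2): S4.
They match, so y = b drives D around a cycle from S4 back to itself; pumping y any number of times keeps D in S4 before reading z, and xyⁱz ∈ L(D) for every i ≥ 0.

yes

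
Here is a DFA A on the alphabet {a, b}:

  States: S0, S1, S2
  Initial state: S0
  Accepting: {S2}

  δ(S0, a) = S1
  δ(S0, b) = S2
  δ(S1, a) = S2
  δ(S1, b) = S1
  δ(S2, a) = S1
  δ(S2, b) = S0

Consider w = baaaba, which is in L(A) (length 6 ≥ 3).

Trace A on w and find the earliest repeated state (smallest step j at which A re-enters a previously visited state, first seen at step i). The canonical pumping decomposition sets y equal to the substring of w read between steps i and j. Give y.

State sequence: S0 -b-> S2 -a-> S1 -a-> S2 -a-> S1 -b-> S1 -a-> S2
First repeat at step 3: S2 was already visited.

So i = 1, j = 3, giving x = w[0:1] = b, y = w[1:3] = aa, z = w[3:6] = aba.
Check: |xy| = 3 ≤ 3 and |y| = 2 ≥ 1. Reading y takes A from S2 back to S2, so every xyⁱz is accepted.

aa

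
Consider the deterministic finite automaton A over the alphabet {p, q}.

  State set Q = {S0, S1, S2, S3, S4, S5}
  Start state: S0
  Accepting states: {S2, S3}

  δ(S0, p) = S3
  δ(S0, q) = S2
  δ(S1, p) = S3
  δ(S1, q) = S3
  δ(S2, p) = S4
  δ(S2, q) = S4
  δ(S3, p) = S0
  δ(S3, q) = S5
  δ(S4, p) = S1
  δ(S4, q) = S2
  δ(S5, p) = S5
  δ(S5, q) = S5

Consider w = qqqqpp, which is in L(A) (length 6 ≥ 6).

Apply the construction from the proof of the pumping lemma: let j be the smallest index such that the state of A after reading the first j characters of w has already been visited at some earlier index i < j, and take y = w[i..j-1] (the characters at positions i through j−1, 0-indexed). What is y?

State sequence: S0 -q-> S2 -q-> S4 -q-> S2 -q-> S4 -p-> S1 -p-> S3
First repeat at step 3: S2 was already visited.

So i = 1, j = 3, giving x = w[0:1] = q, y = w[1:3] = qq, z = w[3:6] = qpp.
Check: |xy| = 3 ≤ 6 and |y| = 2 ≥ 1. Reading y takes A from S2 back to S2, so every xyⁱz is accepted.
The DFA has 6 states, so the proof of the pumping lemma guarantees a repeated state among the first 6+1 visited; the segment between the two visits is the pumpable y.

qq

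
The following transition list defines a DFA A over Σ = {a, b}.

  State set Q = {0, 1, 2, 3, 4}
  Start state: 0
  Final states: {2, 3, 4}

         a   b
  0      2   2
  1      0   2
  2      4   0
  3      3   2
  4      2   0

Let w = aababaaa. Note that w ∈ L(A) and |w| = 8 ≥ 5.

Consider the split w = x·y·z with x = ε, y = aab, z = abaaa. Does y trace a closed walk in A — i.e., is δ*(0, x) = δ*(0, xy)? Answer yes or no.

Run of A on the first 3 characters of w = a a b:
  step 0: 0  (start)
  step 1: 2  (read a: 0→2)
  step 2: 4  (read a: 2→4)
  step 3: 0  (read b: 4→0)

After x (step 0): 0. After xy (step 3): 0.
They match, so y = aab drives A around a cycle from 0 back to itself; pumping y any number of times keeps A in 0 before reading z, and xyⁱz ∈ L(A) for every i ≥ 0.

yes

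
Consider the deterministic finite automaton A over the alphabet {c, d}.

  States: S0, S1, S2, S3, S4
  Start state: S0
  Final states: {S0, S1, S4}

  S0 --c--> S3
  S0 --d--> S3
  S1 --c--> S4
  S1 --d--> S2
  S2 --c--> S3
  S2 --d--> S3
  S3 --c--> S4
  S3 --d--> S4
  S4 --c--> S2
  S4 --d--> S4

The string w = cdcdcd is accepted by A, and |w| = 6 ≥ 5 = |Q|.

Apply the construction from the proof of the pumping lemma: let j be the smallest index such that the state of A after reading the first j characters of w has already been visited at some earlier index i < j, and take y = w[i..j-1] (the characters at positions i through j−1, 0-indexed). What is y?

dcd

State sequence: S0 -c-> S3 -d-> S4 -c-> S2 -d-> S3 -c-> S4 -d-> S4
First repeat at step 4: S3 was already visited.

So i = 1, j = 4, giving x = w[0:1] = c, y = w[1:4] = dcd, z = w[4:6] = cd.
Check: |xy| = 4 ≤ 5 and |y| = 3 ≥ 1. Reading y takes A from S3 back to S3, so every xyⁱz is accepted.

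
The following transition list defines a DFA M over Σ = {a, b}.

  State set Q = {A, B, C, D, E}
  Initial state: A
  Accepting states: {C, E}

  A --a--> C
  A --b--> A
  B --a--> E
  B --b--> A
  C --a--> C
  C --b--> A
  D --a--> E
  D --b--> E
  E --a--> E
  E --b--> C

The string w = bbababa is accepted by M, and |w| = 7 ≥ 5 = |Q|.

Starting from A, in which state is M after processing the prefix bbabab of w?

Run of M on the first 6 characters of w = b b a b a b:
  step 0: A  (start)
  step 1: A  (read b: A→A)
  step 2: A  (read b: A→A)
  step 3: C  (read a: A→C)
  step 4: A  (read b: C→A)
  step 5: C  (read a: A→C)
  step 6: A  (read b: C→A)

After reading 6 characters, M is in state A.

A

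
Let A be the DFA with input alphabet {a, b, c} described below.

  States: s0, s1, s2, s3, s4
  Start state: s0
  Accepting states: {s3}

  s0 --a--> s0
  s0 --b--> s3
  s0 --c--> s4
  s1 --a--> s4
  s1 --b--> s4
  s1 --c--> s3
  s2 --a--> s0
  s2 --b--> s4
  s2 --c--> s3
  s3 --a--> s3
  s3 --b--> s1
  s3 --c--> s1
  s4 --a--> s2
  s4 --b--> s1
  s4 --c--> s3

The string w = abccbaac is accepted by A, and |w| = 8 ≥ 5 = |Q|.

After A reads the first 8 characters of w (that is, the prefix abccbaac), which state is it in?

State sequence: s0 -a-> s0 -b-> s3 -c-> s1 -c-> s3 -b-> s1 -a-> s4 -a-> s2 -c-> s3

After reading 8 characters, A is in state s3.
(This kind of state-tracing is the core of the pumping-lemma construction: with 5 states, pigeonhole forces a repeat within the first 5 steps.)

s3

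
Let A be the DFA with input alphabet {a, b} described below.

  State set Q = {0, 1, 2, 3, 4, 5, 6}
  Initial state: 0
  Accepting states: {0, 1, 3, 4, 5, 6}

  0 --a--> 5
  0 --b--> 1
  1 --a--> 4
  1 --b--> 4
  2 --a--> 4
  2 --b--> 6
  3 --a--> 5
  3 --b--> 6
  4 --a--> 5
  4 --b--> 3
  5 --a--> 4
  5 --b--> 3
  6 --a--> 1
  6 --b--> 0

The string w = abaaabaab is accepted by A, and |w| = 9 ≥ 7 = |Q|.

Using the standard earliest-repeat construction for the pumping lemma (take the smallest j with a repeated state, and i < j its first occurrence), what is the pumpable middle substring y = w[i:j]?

ba

Run of A on w = a b a a a b a a b:
  step 0: 0  (start)
  step 1: 5  (read a: 0→5)
  step 2: 3  (read b: 5→3)
  step 3: 5  (read a: 3→5)   ← first repeat (5 seen earlier)
  step 4: 4  (read a: 5→4)
  step 5: 5  (read a: 4→5)
  step 6: 3  (read b: 5→3)
  step 7: 5  (read a: 3→5)
  step 8: 4  (read a: 5→4)
  step 9: 3  (read b: 4→3)

So i = 1, j = 3, giving x = w[0:1] = a, y = w[1:3] = ba, z = w[3:9] = aabaab.
Check: |xy| = 3 ≤ 7 and |y| = 2 ≥ 1. Reading y takes A from 5 back to 5, so every xyⁱz is accepted.
Since A has 7 states, any run of length ≥ 7 visits 7+1 states, so by pigeonhole some state repeats within the first 7 steps — that repeat gives the pumpable loop.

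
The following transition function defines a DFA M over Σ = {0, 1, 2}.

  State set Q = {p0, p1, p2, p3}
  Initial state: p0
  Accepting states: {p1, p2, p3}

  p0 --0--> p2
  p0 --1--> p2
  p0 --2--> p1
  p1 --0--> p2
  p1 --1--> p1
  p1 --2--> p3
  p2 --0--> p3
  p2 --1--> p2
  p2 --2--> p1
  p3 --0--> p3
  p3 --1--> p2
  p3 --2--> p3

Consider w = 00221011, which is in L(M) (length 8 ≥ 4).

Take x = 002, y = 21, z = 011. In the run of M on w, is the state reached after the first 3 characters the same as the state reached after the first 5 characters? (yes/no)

Run of M on the first 5 characters of w = 0 0 2 2 1:
  step 0: p0  (start)
  step 1: p2  (read 0: p0→p2)
  step 2: p3  (read 0: p2→p3)
  step 3: p3  (read 2: p3→p3)
  step 4: p3  (read 2: p3→p3)
  step 5: p2  (read 1: p3→p2)

After x (step 3): p3. After xy (step 5): p2.
They differ (p3 ≠ p2), so y is not a cycle from the state after x; this split is not the one the pumping-lemma construction produces, and pumping y need not keep the string in L(M).

no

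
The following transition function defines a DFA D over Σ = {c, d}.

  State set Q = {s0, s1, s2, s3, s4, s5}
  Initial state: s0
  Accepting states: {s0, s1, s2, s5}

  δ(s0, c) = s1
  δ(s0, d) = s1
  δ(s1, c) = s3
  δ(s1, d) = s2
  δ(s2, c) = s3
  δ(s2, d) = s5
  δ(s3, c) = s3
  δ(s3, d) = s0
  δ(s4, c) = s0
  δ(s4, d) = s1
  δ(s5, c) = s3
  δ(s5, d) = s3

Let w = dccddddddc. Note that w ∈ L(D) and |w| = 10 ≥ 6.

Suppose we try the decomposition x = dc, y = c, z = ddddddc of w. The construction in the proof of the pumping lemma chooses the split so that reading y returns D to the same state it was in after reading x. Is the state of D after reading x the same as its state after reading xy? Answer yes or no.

yes

Run of D on the first 3 characters of w = d c c:
  step 0: s0  (start)
  step 1: s1  (read d: s0→s1)
  step 2: s3  (read c: s1→s3)
  step 3: s3  (read c: s3→s3)

After x (step 2): s3. After xy (step 3): s3.
They match, so y = c drives D around a cycle from s3 back to itself; pumping y any number of times keeps D in s3 before reading z, and xyⁱz ∈ L(D) for every i ≥ 0.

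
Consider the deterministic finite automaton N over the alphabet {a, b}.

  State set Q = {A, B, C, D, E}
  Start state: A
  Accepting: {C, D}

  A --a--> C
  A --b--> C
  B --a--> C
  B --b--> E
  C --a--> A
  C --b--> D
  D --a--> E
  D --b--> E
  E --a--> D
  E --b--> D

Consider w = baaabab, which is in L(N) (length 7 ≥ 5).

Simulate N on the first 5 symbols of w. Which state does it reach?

C

State sequence: A -b-> C -a-> A -a-> C -a-> A -b-> C

After reading 5 characters, N is in state C.
(This kind of state-tracing is the core of the pumping-lemma construction: with 5 states, pigeonhole forces a repeat within the first 5 steps.)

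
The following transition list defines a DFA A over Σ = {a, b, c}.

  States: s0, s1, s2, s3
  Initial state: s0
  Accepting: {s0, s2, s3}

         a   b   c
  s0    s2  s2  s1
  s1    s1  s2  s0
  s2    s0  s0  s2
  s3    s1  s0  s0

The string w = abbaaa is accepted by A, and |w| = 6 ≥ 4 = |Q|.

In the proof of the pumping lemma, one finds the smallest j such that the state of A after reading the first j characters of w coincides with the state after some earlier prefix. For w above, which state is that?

s0

State sequence: s0 -a-> s2 -b-> s0 -b-> s2 -a-> s0 -a-> s2 -a-> s0
First repeat at step 2: s0 was already visited.

The earliest repeat is at step j = 2: A is in s0, which it already visited at step i = 0.
Pumping length from the standard proof: p = 4 (the number of states). The repeated state found above gives |xy| = j ≤ 4 and |y| = j − i ≥ 1.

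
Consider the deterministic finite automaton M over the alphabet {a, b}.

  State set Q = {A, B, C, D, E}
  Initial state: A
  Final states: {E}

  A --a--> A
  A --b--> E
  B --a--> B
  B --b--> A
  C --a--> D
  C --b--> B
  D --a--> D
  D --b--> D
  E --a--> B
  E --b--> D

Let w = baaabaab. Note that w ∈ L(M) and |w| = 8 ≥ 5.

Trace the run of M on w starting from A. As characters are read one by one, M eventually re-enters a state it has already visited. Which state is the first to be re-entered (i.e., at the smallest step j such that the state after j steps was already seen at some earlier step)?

State sequence: A -b-> E -a-> B -a-> B -a-> B -b-> A -a-> A -a-> A -b-> E
First repeat at step 3: B was already visited.

The earliest repeat is at step j = 3: M is in B, which it already visited at step i = 2.
Pumping length from the standard proof: p = 5 (the number of states). The repeated state found above gives |xy| = j ≤ 5 and |y| = j − i ≥ 1.

B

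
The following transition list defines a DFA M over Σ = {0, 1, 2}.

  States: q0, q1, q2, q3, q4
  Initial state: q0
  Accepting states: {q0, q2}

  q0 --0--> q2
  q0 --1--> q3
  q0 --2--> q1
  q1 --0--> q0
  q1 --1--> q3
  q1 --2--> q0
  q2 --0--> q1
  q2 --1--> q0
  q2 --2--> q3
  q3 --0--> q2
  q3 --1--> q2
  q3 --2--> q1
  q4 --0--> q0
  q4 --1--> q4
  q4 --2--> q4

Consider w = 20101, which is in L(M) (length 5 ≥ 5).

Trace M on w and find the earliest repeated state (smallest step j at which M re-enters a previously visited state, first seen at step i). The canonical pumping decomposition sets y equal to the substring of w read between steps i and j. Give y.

20

Run of M on w = 2 0 1 0 1:
  step 0: q0  (start)
  step 1: q1  (read 2: q0→q1)
  step 2: q0  (read 0: q1→q0)   ← first repeat (q0 seen earlier)
  step 3: q3  (read 1: q0→q3)
  step 4: q2  (read 0: q3→q2)
  step 5: q0  (read 1: q2→q0)

So i = 0, j = 2, giving x = w[0:0] = ε, y = w[0:2] = 20, z = w[2:5] = 101.
Check: |xy| = 2 ≤ 5 and |y| = 2 ≥ 1. Reading y takes M from q0 back to q0, so every xyⁱz is accepted.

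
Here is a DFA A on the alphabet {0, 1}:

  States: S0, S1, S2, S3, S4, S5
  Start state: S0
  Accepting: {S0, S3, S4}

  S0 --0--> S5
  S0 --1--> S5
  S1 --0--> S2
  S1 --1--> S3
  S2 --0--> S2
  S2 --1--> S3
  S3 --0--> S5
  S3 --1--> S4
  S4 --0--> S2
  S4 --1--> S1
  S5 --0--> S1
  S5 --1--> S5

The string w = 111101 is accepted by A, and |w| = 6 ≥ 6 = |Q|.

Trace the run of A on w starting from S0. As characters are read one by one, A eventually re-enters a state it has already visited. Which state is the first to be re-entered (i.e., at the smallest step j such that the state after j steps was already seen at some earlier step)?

State sequence: S0 -1-> S5 -1-> S5 -1-> S5 -1-> S5 -0-> S1 -1-> S3
First repeat at step 2: S5 was already visited.

The earliest repeat is at step j = 2: A is in S5, which it already visited at step i = 1.
Since A has 6 states, any run of length ≥ 6 visits 6+1 states, so by pigeonhole some state repeats within the first 6 steps — that repeat gives the pumpable loop.

S5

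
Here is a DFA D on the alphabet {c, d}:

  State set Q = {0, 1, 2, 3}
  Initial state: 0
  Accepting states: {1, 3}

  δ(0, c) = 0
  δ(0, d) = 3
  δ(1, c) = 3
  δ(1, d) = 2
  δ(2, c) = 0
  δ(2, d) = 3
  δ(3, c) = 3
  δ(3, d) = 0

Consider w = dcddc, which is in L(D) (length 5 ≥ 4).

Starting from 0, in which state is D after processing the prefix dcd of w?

Run of D on the first 3 characters of w = d c d:
  step 0: 0  (start)
  step 1: 3  (read d: 0→3)
  step 2: 3  (read c: 3→3)
  step 3: 0  (read d: 3→0)

After reading 3 characters, D is in state 0.

0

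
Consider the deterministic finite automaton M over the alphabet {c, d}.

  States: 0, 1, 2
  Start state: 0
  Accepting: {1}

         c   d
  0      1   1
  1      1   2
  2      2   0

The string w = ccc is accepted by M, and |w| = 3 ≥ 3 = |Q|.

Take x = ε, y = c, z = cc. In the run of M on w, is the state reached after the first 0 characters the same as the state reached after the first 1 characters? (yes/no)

no

State sequence: 0 -c-> 1

After x (step 0): 0. After xy (step 1): 1.
They differ (0 ≠ 1), so y is not a cycle from the state after x; this split is not the one the pumping-lemma construction produces, and pumping y need not keep the string in L(M).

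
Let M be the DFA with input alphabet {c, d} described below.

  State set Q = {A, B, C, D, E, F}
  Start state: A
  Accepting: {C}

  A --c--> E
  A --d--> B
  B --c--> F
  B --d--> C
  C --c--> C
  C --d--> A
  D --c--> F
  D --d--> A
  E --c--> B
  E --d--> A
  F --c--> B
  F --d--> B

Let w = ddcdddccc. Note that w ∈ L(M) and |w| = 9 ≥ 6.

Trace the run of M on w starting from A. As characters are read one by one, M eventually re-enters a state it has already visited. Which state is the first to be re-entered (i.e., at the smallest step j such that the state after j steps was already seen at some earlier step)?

Run of M on w = d d c d d d c c c:
  step 0: A  (start)
  step 1: B  (read d: A→B)
  step 2: C  (read d: B→C)
  step 3: C  (read c: C→C)   ← first repeat (C seen earlier)
  step 4: A  (read d: C→A)
  step 5: B  (read d: A→B)
  step 6: C  (read d: B→C)
  step 7: C  (read c: C→C)
  step 8: C  (read c: C→C)
  step 9: C  (read c: C→C)

The earliest repeat is at step j = 3: M is in C, which it already visited at step i = 2.
Since M has 6 states, any run of length ≥ 6 visits 6+1 states, so by pigeonhole some state repeats within the first 6 steps — that repeat gives the pumpable loop.

C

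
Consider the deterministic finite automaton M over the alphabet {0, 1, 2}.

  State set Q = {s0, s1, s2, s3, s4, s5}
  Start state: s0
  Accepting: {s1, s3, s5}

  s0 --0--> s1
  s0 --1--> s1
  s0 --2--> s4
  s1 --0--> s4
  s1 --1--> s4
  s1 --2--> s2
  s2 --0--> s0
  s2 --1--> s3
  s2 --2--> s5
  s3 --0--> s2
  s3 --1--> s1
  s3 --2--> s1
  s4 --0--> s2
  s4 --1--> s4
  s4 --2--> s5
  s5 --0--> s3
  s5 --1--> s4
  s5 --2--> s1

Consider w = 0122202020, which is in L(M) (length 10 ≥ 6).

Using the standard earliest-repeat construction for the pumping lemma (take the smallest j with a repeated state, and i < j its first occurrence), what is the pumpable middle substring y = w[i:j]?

State sequence: s0 -0-> s1 -1-> s4 -2-> s5 -2-> s1 -2-> s2 -0-> s0 -2-> s4 -0-> s2 -2-> s5 -0-> s3
First repeat at step 4: s1 was already visited.

So i = 1, j = 4, giving x = w[0:1] = 0, y = w[1:4] = 122, z = w[4:10] = 202020.
Check: |xy| = 4 ≤ 6 and |y| = 3 ≥ 1. Reading y takes M from s1 back to s1, so every xyⁱz is accepted.

122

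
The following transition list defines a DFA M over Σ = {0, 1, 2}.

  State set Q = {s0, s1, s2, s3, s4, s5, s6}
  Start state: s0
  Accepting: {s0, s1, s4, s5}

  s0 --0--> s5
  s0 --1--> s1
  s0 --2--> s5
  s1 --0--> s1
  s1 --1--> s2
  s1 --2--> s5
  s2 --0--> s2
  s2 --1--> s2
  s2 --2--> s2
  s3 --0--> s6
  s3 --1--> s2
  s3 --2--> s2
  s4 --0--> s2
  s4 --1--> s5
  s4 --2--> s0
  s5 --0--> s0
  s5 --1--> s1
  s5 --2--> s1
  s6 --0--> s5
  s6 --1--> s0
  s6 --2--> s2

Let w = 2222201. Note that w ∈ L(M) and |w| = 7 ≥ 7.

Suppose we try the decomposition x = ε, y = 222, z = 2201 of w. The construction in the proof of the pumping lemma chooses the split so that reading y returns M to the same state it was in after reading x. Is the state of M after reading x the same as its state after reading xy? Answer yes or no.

State sequence: s0 -2-> s5 -2-> s1 -2-> s5

After x (step 0): s0. After xy (step 3): s5.
They differ (s0 ≠ s5), so y is not a cycle from the state after x; this split is not the one the pumping-lemma construction produces, and pumping y need not keep the string in L(M).

no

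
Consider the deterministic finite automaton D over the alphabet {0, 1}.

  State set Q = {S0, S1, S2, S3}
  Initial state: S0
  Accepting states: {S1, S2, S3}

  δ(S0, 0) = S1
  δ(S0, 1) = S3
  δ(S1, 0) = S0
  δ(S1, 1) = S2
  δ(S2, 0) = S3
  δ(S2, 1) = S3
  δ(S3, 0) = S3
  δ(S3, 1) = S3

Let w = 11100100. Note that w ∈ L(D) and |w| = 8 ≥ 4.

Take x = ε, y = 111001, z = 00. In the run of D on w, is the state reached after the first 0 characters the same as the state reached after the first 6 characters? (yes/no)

State sequence: S0 -1-> S3 -1-> S3 -1-> S3 -0-> S3 -0-> S3 -1-> S3

After x (step 0): S0. After xy (step 6): S3.
They differ (S0 ≠ S3), so y is not a cycle from the state after x; this split is not the one the pumping-lemma construction produces, and pumping y need not keep the string in L(D).

no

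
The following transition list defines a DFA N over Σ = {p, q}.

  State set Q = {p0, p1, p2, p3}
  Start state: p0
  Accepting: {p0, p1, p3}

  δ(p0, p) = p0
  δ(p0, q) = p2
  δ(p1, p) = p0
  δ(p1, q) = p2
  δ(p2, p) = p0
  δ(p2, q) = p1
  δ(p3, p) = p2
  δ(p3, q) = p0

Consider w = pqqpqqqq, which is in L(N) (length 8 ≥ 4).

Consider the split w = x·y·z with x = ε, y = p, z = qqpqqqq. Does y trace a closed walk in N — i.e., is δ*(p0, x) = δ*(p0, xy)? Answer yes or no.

yes

Run of N on the first 1 characters of w = p:
  step 0: p0  (start)
  step 1: p0  (read p: p0→p0)

After x (step 0): p0. After xy (step 1): p0.
They match, so y = p drives N around a cycle from p0 back to itself; pumping y any number of times keeps N in p0 before reading z, and xyⁱz ∈ L(N) for every i ≥ 0.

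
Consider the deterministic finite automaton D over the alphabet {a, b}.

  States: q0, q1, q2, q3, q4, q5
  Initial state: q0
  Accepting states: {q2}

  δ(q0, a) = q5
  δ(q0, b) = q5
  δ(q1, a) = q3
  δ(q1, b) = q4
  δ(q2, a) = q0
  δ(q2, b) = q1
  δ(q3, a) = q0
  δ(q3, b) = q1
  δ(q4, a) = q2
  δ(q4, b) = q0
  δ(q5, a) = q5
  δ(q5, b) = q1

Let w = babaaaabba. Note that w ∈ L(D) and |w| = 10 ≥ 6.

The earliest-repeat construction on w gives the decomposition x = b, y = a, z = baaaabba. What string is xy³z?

baaabaaaabba

xy^3z = b·a·a·a·baaaabba = baaabaaaabba.
Reading y = a takes D from q5 back to q5, so after x·y·y·y the machine is still in q5, and z then leads to the accepting state q2. Hence baaabaaaabba ∈ L(D).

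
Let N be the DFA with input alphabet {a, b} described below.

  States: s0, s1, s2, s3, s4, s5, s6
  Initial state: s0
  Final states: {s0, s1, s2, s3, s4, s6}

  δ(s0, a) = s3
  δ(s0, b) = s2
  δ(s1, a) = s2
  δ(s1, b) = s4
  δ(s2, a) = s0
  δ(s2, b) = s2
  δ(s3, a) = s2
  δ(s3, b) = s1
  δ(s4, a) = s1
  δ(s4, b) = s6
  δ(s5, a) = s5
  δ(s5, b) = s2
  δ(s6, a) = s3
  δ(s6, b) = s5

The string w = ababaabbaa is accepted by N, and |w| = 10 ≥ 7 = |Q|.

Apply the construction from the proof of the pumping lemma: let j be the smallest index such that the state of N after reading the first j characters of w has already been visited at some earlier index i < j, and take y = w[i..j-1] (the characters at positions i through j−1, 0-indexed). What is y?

Run of N on w = a b a b a a b b a a:
  step 0: s0  (start)
  step 1: s3  (read a: s0→s3)
  step 2: s1  (read b: s3→s1)
  step 3: s2  (read a: s1→s2)
  step 4: s2  (read b: s2→s2)   ← first repeat (s2 seen earlier)
  step 5: s0  (read a: s2→s0)
  step 6: s3  (read a: s0→s3)
  step 7: s1  (read b: s3→s1)
  step 8: s4  (read b: s1→s4)
  step 9: s1  (read a: s4→s1)
  step 10: s2  (read a: s1→s2)

So i = 3, j = 4, giving x = w[0:3] = aba, y = w[3:4] = b, z = w[4:10] = aabbaa.
Check: |xy| = 4 ≤ 7 and |y| = 1 ≥ 1. Reading y takes N from s2 back to s2, so every xyⁱz is accepted.
Pumping length from the standard proof: p = 7 (the number of states). The repeated state found above gives |xy| = j ≤ 7 and |y| = j − i ≥ 1.

b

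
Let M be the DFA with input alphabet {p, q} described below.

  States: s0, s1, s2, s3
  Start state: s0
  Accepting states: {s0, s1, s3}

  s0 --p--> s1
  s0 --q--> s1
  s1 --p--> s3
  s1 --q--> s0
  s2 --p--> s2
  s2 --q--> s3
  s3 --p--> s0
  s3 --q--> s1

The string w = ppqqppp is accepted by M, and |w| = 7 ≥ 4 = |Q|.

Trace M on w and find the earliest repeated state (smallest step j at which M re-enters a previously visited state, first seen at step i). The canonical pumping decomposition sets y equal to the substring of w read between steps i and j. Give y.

pq

Run of M on w = p p q q p p p:
  step 0: s0  (start)
  step 1: s1  (read p: s0→s1)
  step 2: s3  (read p: s1→s3)
  step 3: s1  (read q: s3→s1)   ← first repeat (s1 seen earlier)
  step 4: s0  (read q: s1→s0)
  step 5: s1  (read p: s0→s1)
  step 6: s3  (read p: s1→s3)
  step 7: s0  (read p: s3→s0)

So i = 1, j = 3, giving x = w[0:1] = p, y = w[1:3] = pq, z = w[3:7] = qppp.
Check: |xy| = 3 ≤ 4 and |y| = 2 ≥ 1. Reading y takes M from s1 back to s1, so every xyⁱz is accepted.
With |Q| = 4, pigeonhole forces a state repeat no later than step 4; the substring read between the first and second visits to that state can be pumped.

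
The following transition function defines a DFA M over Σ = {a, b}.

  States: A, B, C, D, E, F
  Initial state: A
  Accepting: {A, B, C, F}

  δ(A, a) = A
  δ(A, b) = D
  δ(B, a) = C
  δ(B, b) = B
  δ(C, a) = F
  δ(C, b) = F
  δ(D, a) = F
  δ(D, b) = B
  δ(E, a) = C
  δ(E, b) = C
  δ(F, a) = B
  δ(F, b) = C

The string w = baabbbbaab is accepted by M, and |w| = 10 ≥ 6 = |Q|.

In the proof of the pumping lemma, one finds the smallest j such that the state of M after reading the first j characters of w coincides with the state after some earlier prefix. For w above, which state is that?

Run of M on w = b a a b b b b a a b:
  step 0: A  (start)
  step 1: D  (read b: A→D)
  step 2: F  (read a: D→F)
  step 3: B  (read a: F→B)
  step 4: B  (read b: B→B)   ← first repeat (B seen earlier)
  step 5: B  (read b: B→B)
  step 6: B  (read b: B→B)
  step 7: B  (read b: B→B)
  step 8: C  (read a: B→C)
  step 9: F  (read a: C→F)
  step 10: C  (read b: F→C)

The earliest repeat is at step j = 4: M is in B, which it already visited at step i = 3.
Pumping length from the standard proof: p = 6 (the number of states). The repeated state found above gives |xy| = j ≤ 6 and |y| = j − i ≥ 1.

B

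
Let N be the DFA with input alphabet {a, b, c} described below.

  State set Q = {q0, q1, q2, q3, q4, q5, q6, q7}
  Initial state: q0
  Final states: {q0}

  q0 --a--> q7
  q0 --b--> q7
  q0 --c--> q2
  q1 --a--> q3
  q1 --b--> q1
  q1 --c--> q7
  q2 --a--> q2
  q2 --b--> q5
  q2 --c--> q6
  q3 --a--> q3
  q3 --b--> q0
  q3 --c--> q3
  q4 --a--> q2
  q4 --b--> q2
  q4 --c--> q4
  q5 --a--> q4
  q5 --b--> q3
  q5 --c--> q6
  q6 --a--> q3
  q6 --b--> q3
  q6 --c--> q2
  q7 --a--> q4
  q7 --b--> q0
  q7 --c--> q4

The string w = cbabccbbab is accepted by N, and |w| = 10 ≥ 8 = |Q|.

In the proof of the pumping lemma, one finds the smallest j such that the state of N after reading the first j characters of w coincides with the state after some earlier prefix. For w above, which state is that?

q2

State sequence: q0 -c-> q2 -b-> q5 -a-> q4 -b-> q2 -c-> q6 -c-> q2 -b-> q5 -b-> q3 -a-> q3 -b-> q0
First repeat at step 4: q2 was already visited.

The earliest repeat is at step j = 4: N is in q2, which it already visited at step i = 1.
With |Q| = 8, pigeonhole forces a state repeat no later than step 8; the substring read between the first and second visits to that state can be pumped.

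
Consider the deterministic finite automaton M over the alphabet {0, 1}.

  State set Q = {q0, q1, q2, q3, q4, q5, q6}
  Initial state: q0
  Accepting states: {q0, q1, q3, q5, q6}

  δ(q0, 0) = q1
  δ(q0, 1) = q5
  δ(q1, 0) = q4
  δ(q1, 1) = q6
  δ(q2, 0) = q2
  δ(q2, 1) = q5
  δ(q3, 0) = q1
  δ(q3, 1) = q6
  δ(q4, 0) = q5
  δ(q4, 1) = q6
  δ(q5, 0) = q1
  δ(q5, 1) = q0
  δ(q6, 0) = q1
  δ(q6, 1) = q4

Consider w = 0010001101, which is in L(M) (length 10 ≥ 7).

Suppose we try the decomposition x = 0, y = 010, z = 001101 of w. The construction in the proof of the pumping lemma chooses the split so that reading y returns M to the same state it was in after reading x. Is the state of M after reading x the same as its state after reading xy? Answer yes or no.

Run of M on the first 4 characters of w = 0 0 1 0:
  step 0: q0  (start)
  step 1: q1  (read 0: q0→q1)
  step 2: q4  (read 0: q1→q4)
  step 3: q6  (read 1: q4→q6)
  step 4: q1  (read 0: q6→q1)

After x (step 1): q1. After xy (step 4): q1.
They match, so y = 010 drives M around a cycle from q1 back to itself; pumping y any number of times keeps M in q1 before reading z, and xyⁱz ∈ L(M) for every i ≥ 0.

yes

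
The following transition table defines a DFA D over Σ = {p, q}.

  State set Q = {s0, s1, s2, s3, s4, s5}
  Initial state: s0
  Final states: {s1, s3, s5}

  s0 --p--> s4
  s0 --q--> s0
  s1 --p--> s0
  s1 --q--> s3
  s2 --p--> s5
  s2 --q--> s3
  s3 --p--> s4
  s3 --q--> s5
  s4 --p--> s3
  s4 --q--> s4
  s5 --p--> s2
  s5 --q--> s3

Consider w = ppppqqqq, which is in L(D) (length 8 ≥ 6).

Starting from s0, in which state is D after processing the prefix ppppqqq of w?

Run of D on the first 7 characters of w = p p p p q q q:
  step 0: s0  (start)
  step 1: s4  (read p: s0→s4)
  step 2: s3  (read p: s4→s3)
  step 3: s4  (read p: s3→s4)
  step 4: s3  (read p: s4→s3)
  step 5: s5  (read q: s3→s5)
  step 6: s3  (read q: s5→s3)
  step 7: s5  (read q: s3→s5)

After reading 7 characters, D is in state s5.
(This kind of state-tracing is the core of the pumping-lemma construction: with 6 states, pigeonhole forces a repeat within the first 6 steps.)

s5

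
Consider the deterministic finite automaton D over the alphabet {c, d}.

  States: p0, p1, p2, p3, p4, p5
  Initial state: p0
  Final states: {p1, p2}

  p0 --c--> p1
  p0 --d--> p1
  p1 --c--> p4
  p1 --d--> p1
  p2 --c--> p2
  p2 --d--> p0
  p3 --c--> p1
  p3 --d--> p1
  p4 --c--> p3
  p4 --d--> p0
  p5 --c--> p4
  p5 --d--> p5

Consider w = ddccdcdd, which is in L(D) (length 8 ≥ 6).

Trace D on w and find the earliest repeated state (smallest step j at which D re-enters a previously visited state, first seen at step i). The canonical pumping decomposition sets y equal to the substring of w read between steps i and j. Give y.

State sequence: p0 -d-> p1 -d-> p1 -c-> p4 -c-> p3 -d-> p1 -c-> p4 -d-> p0 -d-> p1
First repeat at step 2: p1 was already visited.

So i = 1, j = 2, giving x = w[0:1] = d, y = w[1:2] = d, z = w[2:8] = ccdcdd.
Check: |xy| = 2 ≤ 6 and |y| = 1 ≥ 1. Reading y takes D from p1 back to p1, so every xyⁱz is accepted.
With |Q| = 6, pigeonhole forces a state repeat no later than step 6; the substring read between the first and second visits to that state can be pumped.

d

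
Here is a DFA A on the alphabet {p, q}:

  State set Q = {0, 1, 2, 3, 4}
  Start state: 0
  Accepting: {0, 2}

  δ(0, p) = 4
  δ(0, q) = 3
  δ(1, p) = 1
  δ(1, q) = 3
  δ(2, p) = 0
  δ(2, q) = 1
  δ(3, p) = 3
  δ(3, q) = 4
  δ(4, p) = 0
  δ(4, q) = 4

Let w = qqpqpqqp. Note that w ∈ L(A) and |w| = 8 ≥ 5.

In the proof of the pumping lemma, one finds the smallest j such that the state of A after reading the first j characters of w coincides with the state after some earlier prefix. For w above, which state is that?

0

Run of A on w = q q p q p q q p:
  step 0: 0  (start)
  step 1: 3  (read q: 0→3)
  step 2: 4  (read q: 3→4)
  step 3: 0  (read p: 4→0)   ← first repeat (0 seen earlier)
  step 4: 3  (read q: 0→3)
  step 5: 3  (read p: 3→3)
  step 6: 4  (read q: 3→4)
  step 7: 4  (read q: 4→4)
  step 8: 0  (read p: 4→0)

The earliest repeat is at step j = 3: A is in 0, which it already visited at step i = 0.
With |Q| = 5, pigeonhole forces a state repeat no later than step 5; the substring read between the first and second visits to that state can be pumped.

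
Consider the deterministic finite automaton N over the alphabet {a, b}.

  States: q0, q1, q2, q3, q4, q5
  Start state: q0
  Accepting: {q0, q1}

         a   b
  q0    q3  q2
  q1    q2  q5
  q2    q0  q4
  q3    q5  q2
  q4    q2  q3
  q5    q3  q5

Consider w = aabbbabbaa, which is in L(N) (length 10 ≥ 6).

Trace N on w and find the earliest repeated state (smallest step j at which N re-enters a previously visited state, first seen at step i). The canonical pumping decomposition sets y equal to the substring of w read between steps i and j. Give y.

b

State sequence: q0 -a-> q3 -a-> q5 -b-> q5 -b-> q5 -b-> q5 -a-> q3 -b-> q2 -b-> q4 -a-> q2 -a-> q0
First repeat at step 3: q5 was already visited.

So i = 2, j = 3, giving x = w[0:2] = aa, y = w[2:3] = b, z = w[3:10] = bbabbaa.
Check: |xy| = 3 ≤ 6 and |y| = 1 ≥ 1. Reading y takes N from q5 back to q5, so every xyⁱz is accepted.
The DFA has 6 states, so the proof of the pumping lemma guarantees a repeated state among the first 6+1 visited; the segment between the two visits is the pumpable y.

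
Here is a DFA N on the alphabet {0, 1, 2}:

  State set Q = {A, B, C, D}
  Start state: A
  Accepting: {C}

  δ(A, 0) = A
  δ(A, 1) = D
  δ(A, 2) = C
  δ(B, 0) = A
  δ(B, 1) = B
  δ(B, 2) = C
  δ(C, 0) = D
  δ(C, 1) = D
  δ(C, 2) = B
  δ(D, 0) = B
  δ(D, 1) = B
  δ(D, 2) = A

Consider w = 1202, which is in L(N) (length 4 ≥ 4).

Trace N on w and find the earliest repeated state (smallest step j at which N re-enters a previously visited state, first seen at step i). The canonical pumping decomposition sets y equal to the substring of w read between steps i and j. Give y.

12

State sequence: A -1-> D -2-> A -0-> A -2-> C
First repeat at step 2: A was already visited.

So i = 0, j = 2, giving x = w[0:0] = ε, y = w[0:2] = 12, z = w[2:4] = 02.
Check: |xy| = 2 ≤ 4 and |y| = 2 ≥ 1. Reading y takes N from A back to A, so every xyⁱz is accepted.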